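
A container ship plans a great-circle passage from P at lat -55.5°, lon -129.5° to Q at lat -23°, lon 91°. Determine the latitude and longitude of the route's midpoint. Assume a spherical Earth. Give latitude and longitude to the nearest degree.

The haversine formula gives a central angle δ ≈ 1.645 rad (94.3°) between the endpoints.
Interpolate at f = 1/2 with slerp weights a = sin((1−f)δ)/sin δ ≈ 0.735, b = sin(fδ)/sin δ ≈ 0.735.
p = a·p₁ + b·p₂ ≈ (-0.277, 0.355, -0.893); φ = arcsin(p_z) ≈ -63.24°, λ = atan2(p_y, p_x) ≈ 127.91°.

≈ lat -63°, lon 128°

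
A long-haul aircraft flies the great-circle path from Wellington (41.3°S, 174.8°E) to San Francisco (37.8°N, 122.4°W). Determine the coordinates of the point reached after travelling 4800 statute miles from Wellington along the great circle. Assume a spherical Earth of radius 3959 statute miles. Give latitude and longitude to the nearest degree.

≈ (15°N, 142°W)

Convert each endpoint to a unit vector on the sphere (x = cos φ cos λ, y = cos φ sin λ, z = sin φ).
The central angle between the endpoints is δ = arccos(p₁·p₂) ≈ 1.704 rad (97.7°). The total great-circle distance is δ·R ≈ 1.704 × 3959 ≈ 6748 mi, so the target fraction is f = 4800/6748 ≈ 0.711.
Interpolate at f ≈ 0.711 with slerp weights a = sin((1−f)δ)/sin δ ≈ 0.477, b = sin(fδ)/sin δ ≈ 0.945.
p = a·p₁ + b·p₂ ≈ (-0.757, -0.598, 0.265); φ = arcsin(p_z) ≈ 15.34°, λ = atan2(p_y, p_x) ≈ -141.68°.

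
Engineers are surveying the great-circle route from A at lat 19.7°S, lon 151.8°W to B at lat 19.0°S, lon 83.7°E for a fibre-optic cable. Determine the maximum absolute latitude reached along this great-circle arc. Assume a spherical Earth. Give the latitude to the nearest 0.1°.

The great circle lies in the plane with unit normal n̂ = (p₁ × p₂)/|p₁ × p₂|.
Here n̂_z ≈ -0.798; the vertex latitude is φ_max = arccos|n̂_z| ≈ 37.0°.

≈ 37.0°S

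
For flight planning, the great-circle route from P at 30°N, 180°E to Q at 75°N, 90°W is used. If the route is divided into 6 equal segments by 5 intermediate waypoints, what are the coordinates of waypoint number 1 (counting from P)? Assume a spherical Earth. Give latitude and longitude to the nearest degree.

Write both endpoints as unit vectors p₁, p₂ with components (cos φ cos λ, cos φ sin λ, sin φ).
The central angle between the endpoints is δ = arccos(p₁·p₂) ≈ 1.067 rad (61.1°).
Interpolate at f = 1/6 with slerp weights a = sin((1−f)δ)/sin δ ≈ 0.887, b = sin(fδ)/sin δ ≈ 0.202.
p = a·p₁ + b·p₂ ≈ (-0.768, -0.052, 0.638); φ = arcsin(p_z) ≈ 39.68°, λ = atan2(p_y, p_x) ≈ -176.11°.

≈ 40°N, 176°W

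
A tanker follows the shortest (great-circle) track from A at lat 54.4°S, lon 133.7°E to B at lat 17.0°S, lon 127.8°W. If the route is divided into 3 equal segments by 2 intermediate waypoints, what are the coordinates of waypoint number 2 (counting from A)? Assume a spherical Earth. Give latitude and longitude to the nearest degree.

≈ lat 38°S, lon 147°W

Write both endpoints as unit vectors p₁, p₂ with components (cos φ cos λ, cos φ sin λ, sin φ).
The central angle between the endpoints is δ = arccos(p₁·p₂) ≈ 1.415 rad (81.1°).
Interpolate at f = 2/3 with slerp weights a = sin((1−f)δ)/sin δ ≈ 0.460, b = sin(fδ)/sin δ ≈ 0.819.
p = a·p₁ + b·p₂ ≈ (-0.665, -0.426, -0.613); φ = arcsin(p_z) ≈ -37.84°, λ = atan2(p_y, p_x) ≈ -147.39°.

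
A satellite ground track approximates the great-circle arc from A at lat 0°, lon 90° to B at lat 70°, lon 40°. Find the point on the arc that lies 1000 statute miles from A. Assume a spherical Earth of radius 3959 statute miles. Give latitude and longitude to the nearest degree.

Write both endpoints as unit vectors p₁, p₂ with components (cos φ cos λ, cos φ sin λ, sin φ).
The central angle between the endpoints is δ = arccos(p₁·p₂) ≈ 1.349 rad (77.3°). The total great-circle distance is δ·R ≈ 1.349 × 3959 ≈ 5341 mi, so the target fraction is f = 1000/5341 ≈ 0.187.
Interpolate at f ≈ 0.187 with slerp weights a = sin((1−f)δ)/sin δ ≈ 0.912, b = sin(fδ)/sin δ ≈ 0.256.
p = a·p₁ + b·p₂ ≈ (0.067, 0.968, 0.241); φ = arcsin(p_z) ≈ 13.93°, λ = atan2(p_y, p_x) ≈ 86.03°.

≈ lat 14°, lon 86°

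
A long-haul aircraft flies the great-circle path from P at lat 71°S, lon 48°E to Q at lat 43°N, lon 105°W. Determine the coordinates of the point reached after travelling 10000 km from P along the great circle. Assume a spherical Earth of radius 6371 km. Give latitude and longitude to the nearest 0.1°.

Convert each endpoint to a unit vector on the sphere (x = cos φ cos λ, y = cos φ sin λ, z = sin φ).
The central angle between the endpoints is δ = arccos(p₁·p₂) ≈ 2.600 rad (149.0°). The total great-circle distance is δ·R ≈ 2.600 × 6371 ≈ 16566 km, so the target fraction is f = 10000/16566 ≈ 0.604.
Interpolate at f ≈ 0.604 with slerp weights a = sin((1−f)δ)/sin δ ≈ 1.664, b = sin(fδ)/sin δ ≈ 1.941.
p = a·p₁ + b·p₂ ≈ (-0.005, -0.968, -0.250); φ = arcsin(p_z) ≈ -14.48°, λ = atan2(p_y, p_x) ≈ -90.28°.

≈ lat 14.5°S, lon 90.3°W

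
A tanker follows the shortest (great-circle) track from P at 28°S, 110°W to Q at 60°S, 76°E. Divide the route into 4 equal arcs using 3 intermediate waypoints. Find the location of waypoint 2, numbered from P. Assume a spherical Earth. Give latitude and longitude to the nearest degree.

Convert each endpoint to a unit vector on the sphere (x = cos φ cos λ, y = cos φ sin λ, z = sin φ).
The central angle between the endpoints is δ = arccos(p₁·p₂) ≈ 1.603 rad (91.9°).
Interpolate at f = 2/4 with slerp weights a = sin((1−f)δ)/sin δ ≈ 0.719, b = sin(fδ)/sin δ ≈ 0.719.
p = a·p₁ + b·p₂ ≈ (-0.130, -0.248, -0.960); φ = arcsin(p_z) ≈ -73.75°, λ = atan2(p_y, p_x) ≈ -117.72°.

≈ 74°S, 118°W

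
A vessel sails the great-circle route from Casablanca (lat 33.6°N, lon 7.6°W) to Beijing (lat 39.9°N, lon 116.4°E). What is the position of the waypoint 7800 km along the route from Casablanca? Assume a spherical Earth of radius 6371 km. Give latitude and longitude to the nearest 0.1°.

Write both endpoints as unit vectors p₁, p₂ with components (cos φ cos λ, cos φ sin λ, sin φ).
The central angle between the endpoints is δ = arccos(p₁·p₂) ≈ 1.573 rad (90.1°). The total great-circle distance is δ·R ≈ 1.573 × 6371 ≈ 10022 km, so the target fraction is f = 7800/10022 ≈ 0.778.
Interpolate at f ≈ 0.778 with slerp weights a = sin((1−f)δ)/sin δ ≈ 0.342, b = sin(fδ)/sin δ ≈ 0.941.
p = a·p₁ + b·p₂ ≈ (-0.039, 0.609, 0.792); φ = arcsin(p_z) ≈ 52.42°, λ = atan2(p_y, p_x) ≈ 93.63°.

≈ lat 52.4°N, lon 93.6°E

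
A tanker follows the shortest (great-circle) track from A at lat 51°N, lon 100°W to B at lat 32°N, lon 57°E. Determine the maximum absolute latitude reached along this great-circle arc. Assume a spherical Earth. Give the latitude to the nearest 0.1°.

≈ 77.9°N

The great circle lies in the plane with unit normal n̂ = (p₁ × p₂)/|p₁ × p₂|.
Here n̂_z ≈ +0.209; the vertex latitude is φ_max = arccos|n̂_z| ≈ 77.9°.
Check via Clairaut: cos φ_max = |cos φ₁| · sin C = cos(51.0°)·sin(19.4°) ≈ 0.209, again giving ≈ 77.9°.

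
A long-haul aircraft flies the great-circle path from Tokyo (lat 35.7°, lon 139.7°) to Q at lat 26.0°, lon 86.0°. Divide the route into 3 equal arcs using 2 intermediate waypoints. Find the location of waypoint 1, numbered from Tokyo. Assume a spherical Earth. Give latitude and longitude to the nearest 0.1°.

≈ lat 35.2°, lon 120.6°

Convert each endpoint to a unit vector on the sphere (x = cos φ cos λ, y = cos φ sin λ, z = sin φ).
The central angle between the endpoints is δ = arccos(p₁·p₂) ≈ 0.812 rad (46.5°).
Interpolate at f = 1/3 with slerp weights a = sin((1−f)δ)/sin δ ≈ 0.710, b = sin(fδ)/sin δ ≈ 0.368.
p = a·p₁ + b·p₂ ≈ (-0.417, 0.703, 0.576); φ = arcsin(p_z) ≈ 35.16°, λ = atan2(p_y, p_x) ≈ 120.64°.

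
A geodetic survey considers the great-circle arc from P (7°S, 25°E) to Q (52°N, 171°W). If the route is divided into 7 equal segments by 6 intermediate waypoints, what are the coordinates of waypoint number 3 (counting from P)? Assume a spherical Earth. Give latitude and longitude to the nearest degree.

The haversine formula gives a central angle δ ≈ 2.323 rad (133.1°) between the endpoints.
Interpolate at f = 3/7 with slerp weights a = sin((1−f)δ)/sin δ ≈ 1.330, b = sin(fδ)/sin δ ≈ 1.149.
p = a·p₁ + b·p₂ ≈ (0.497, 0.447, 0.744); φ = arcsin(p_z) ≈ 48.05°, λ = atan2(p_y, p_x) ≈ 41.97°.

≈ (48°N, 42°E)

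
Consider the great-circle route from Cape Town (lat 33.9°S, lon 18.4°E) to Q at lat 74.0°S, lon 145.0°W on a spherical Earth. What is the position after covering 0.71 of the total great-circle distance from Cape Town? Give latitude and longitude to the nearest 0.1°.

≈ lat 83.5°S, lon 15.9°W

Write both endpoints as unit vectors p₁, p₂ with components (cos φ cos λ, cos φ sin λ, sin φ).
The central angle between the endpoints is δ = arccos(p₁·p₂) ≈ 1.248 rad (71.5°).
Interpolate at f = 0.71 with slerp weights a = sin((1−f)δ)/sin δ ≈ 0.373, b = sin(fδ)/sin δ ≈ 0.817.
p = a·p₁ + b·p₂ ≈ (0.110, -0.031, -0.993); φ = arcsin(p_z) ≈ -83.45°, λ = atan2(p_y, p_x) ≈ -15.94°.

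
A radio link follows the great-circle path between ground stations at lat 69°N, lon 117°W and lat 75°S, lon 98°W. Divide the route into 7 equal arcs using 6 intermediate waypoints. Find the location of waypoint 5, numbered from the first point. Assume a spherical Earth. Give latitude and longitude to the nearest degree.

The haversine formula gives a central angle δ ≈ 2.522 rad (144.5°) between the endpoints.
Interpolate at f = 5/7 with slerp weights a = sin((1−f)δ)/sin δ ≈ 1.136, b = sin(fδ)/sin δ ≈ 1.676.
p = a·p₁ + b·p₂ ≈ (-0.245, -0.792, -0.559); φ = arcsin(p_z) ≈ -33.96°, λ = atan2(p_y, p_x) ≈ -107.20°.

≈ lat 34°S, lon 107°W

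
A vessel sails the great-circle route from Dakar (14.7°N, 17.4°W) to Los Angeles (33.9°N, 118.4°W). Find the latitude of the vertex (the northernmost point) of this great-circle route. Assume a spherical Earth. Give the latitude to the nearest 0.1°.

≈ 38.0°N

The great circle lies in the plane with unit normal n̂ = (p₁ × p₂)/|p₁ × p₂|.
Here n̂_z ≈ -0.788; the vertex latitude is φ_max = arccos|n̂_z| ≈ 38.0°.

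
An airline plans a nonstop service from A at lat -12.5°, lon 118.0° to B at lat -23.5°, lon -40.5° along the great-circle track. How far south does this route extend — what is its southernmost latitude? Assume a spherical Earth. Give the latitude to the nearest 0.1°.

The great circle lies in the plane with unit normal n̂ = (p₁ × p₂)/|p₁ × p₂|.
Here n̂_z ≈ -0.493; the vertex latitude is φ_max = arccos|n̂_z| ≈ 60.4°.
Check via Clairaut: cos φ_max = |cos φ₁| · sin C = cos(12.5°)·sin(149.6°) ≈ 0.493, again giving ≈ 60.4°.

≈ -60.4°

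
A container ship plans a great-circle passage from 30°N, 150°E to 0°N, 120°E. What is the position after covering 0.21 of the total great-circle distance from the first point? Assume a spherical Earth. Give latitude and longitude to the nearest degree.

≈ 24°N, 143°E

Convert each endpoint to a unit vector on the sphere (x = cos φ cos λ, y = cos φ sin λ, z = sin φ).
The central angle between the endpoints is δ = arccos(p₁·p₂) ≈ 0.723 rad (41.4°).
Interpolate at f = 0.21 with slerp weights a = sin((1−f)δ)/sin δ ≈ 0.817, b = sin(fδ)/sin δ ≈ 0.229.
p = a·p₁ + b·p₂ ≈ (-0.727, 0.552, 0.409); φ = arcsin(p_z) ≈ 24.11°, λ = atan2(p_y, p_x) ≈ 142.81°.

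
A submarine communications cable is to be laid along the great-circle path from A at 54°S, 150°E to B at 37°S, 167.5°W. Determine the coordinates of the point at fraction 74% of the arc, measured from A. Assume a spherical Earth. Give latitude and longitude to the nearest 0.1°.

Convert each endpoint to a unit vector on the sphere (x = cos φ cos λ, y = cos φ sin λ, z = sin φ).
The central angle between the endpoints is δ = arccos(p₁·p₂) ≈ 0.586 rad (33.6°).
Interpolate at f = 0.74 with slerp weights a = sin((1−f)δ)/sin δ ≈ 0.274, b = sin(fδ)/sin δ ≈ 0.760.
p = a·p₁ + b·p₂ ≈ (-0.732, -0.051, -0.679); φ = arcsin(p_z) ≈ -42.79°, λ = atan2(p_y, p_x) ≈ -176.04°.

≈ 42.8°S, 176.0°W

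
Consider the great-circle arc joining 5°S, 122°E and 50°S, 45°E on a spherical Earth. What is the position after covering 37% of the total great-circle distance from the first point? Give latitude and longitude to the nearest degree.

Convert each endpoint to a unit vector on the sphere (x = cos φ cos λ, y = cos φ sin λ, z = sin φ).
The central angle between the endpoints is δ = arccos(p₁·p₂) ≈ 1.358 rad (77.8°).
Interpolate at f = 0.37 with slerp weights a = sin((1−f)δ)/sin δ ≈ 0.772, b = sin(fδ)/sin δ ≈ 0.493.
p = a·p₁ + b·p₂ ≈ (-0.184, 0.877, -0.445); φ = arcsin(p_z) ≈ -26.41°, λ = atan2(p_y, p_x) ≈ 101.84°.

≈ 26°S, 102°E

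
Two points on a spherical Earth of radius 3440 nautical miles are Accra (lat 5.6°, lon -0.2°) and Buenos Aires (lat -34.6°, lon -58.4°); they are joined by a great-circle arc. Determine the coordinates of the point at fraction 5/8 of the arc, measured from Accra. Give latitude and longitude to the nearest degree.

Convert each endpoint to a unit vector on the sphere (x = cos φ cos λ, y = cos φ sin λ, z = sin φ).
The central angle between the endpoints is δ = arccos(p₁·p₂) ≈ 1.185 rad (67.9°).
Interpolate at f = 5/8 with slerp weights a = sin((1−f)δ)/sin δ ≈ 0.464, b = sin(fδ)/sin δ ≈ 0.728.
p = a·p₁ + b·p₂ ≈ (0.776, -0.512, -0.368); φ = arcsin(p_z) ≈ -21.61°, λ = atan2(p_y, p_x) ≈ -33.43°.

≈ lat -22°, lon -33°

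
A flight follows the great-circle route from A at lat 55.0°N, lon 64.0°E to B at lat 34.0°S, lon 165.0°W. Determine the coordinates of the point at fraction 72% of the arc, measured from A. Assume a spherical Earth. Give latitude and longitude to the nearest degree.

≈ lat 3°S, lon 170°E

Write both endpoints as unit vectors p₁, p₂ with components (cos φ cos λ, cos φ sin λ, sin φ).
The central angle between the endpoints is δ = arccos(p₁·p₂) ≈ 2.450 rad (140.4°).
Interpolate at f = 0.72 with slerp weights a = sin((1−f)δ)/sin δ ≈ 0.993, b = sin(fδ)/sin δ ≈ 1.538.
p = a·p₁ + b·p₂ ≈ (-0.982, 0.182, -0.047); φ = arcsin(p_z) ≈ -2.69°, λ = atan2(p_y, p_x) ≈ 169.52°.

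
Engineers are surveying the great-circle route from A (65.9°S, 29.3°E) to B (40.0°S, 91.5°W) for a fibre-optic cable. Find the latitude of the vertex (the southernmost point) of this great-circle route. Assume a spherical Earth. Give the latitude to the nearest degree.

The great circle lies in the plane with unit normal n̂ = (p₁ × p₂)/|p₁ × p₂|.
Here n̂_z ≈ -0.297; the vertex latitude is φ_max = arccos|n̂_z| ≈ 72.7°.
Check via Clairaut: cos φ_max = |cos φ₁| · sin C = cos(65.9°)·sin(133.3°) ≈ 0.297, again giving ≈ 72.7°.

≈ 73°S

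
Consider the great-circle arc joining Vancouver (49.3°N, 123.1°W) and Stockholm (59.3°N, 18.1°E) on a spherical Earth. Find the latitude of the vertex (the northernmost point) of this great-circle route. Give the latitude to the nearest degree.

The great circle lies in the plane with unit normal n̂ = (p₁ × p₂)/|p₁ × p₂|.
Here n̂_z ≈ +0.227; the vertex latitude is φ_max = arccos|n̂_z| ≈ 76.9°.
Check via Clairaut: cos φ_max = |cos φ₁| · sin C = cos(49.3°)·sin(20.4°) ≈ 0.227, again giving ≈ 76.9°.

≈ 77°N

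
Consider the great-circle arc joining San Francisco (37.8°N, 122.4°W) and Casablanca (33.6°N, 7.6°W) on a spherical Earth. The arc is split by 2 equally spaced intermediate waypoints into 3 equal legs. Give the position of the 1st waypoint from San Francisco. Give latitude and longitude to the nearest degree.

Write both endpoints as unit vectors p₁, p₂ with components (cos φ cos λ, cos φ sin λ, sin φ).
The central angle between the endpoints is δ = arccos(p₁·p₂) ≈ 1.508 rad (86.4°).
Interpolate at f = 1/3 with slerp weights a = sin((1−f)δ)/sin δ ≈ 0.846, b = sin(fδ)/sin δ ≈ 0.483.
p = a·p₁ + b·p₂ ≈ (0.040, -0.618, 0.786); φ = arcsin(p_z) ≈ 51.77°, λ = atan2(p_y, p_x) ≈ -86.26°.

≈ 52°N, 86°W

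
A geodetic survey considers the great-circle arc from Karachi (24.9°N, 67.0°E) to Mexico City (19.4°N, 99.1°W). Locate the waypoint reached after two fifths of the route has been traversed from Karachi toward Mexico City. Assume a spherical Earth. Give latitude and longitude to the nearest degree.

≈ (71°N, 18°E)

Convert each endpoint to a unit vector on the sphere (x = cos φ cos λ, y = cos φ sin λ, z = sin φ).
The central angle between the endpoints is δ = arccos(p₁·p₂) ≈ 2.333 rad (133.7°).
Interpolate at f = 2/5 with slerp weights a = sin((1−f)δ)/sin δ ≈ 1.363, b = sin(fδ)/sin δ ≈ 1.111.
p = a·p₁ + b·p₂ ≈ (0.317, 0.103, 0.943); φ = arcsin(p_z) ≈ 70.52°, λ = atan2(p_y, p_x) ≈ 17.96°.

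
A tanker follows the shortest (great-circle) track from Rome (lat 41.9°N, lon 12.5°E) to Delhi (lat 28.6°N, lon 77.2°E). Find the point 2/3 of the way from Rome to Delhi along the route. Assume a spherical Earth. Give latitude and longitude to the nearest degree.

≈ lat 37°N, lon 59°E

Convert each endpoint to a unit vector on the sphere (x = cos φ cos λ, y = cos φ sin λ, z = sin φ).
The central angle between the endpoints is δ = arccos(p₁·p₂) ≈ 0.929 rad (53.2°).
Interpolate at f = 2/3 with slerp weights a = sin((1−f)δ)/sin δ ≈ 0.380, b = sin(fδ)/sin δ ≈ 0.725.
p = a·p₁ + b·p₂ ≈ (0.417, 0.682, 0.601); φ = arcsin(p_z) ≈ 36.94°, λ = atan2(p_y, p_x) ≈ 58.52°.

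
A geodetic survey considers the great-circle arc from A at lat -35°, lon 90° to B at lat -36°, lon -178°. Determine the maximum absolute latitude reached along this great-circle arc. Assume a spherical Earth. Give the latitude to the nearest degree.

The great circle lies in the plane with unit normal n̂ = (p₁ × p₂)/|p₁ × p₂|.
Here n̂_z ≈ +0.698; the vertex latitude is φ_max = arccos|n̂_z| ≈ 45.8°.
Check via Clairaut: cos φ_max = |cos φ₁| · sin C = cos(35.0°)·sin(121.6°) ≈ 0.698, again giving ≈ 45.8°.

≈ -46°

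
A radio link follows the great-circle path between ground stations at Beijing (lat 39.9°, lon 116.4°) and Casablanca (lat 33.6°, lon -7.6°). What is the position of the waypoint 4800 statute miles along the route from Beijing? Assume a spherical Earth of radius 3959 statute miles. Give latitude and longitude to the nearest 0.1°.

Write both endpoints as unit vectors p₁, p₂ with components (cos φ cos λ, cos φ sin λ, sin φ).
The central angle between the endpoints is δ = arccos(p₁·p₂) ≈ 1.573 rad (90.1°). The total great-circle distance is δ·R ≈ 1.573 × 3959 ≈ 6228 mi, so the target fraction is f = 4800/6228 ≈ 0.771.
Interpolate at f ≈ 0.771 with slerp weights a = sin((1−f)δ)/sin δ ≈ 0.353, b = sin(fδ)/sin δ ≈ 0.936.
p = a·p₁ + b·p₂ ≈ (0.653, 0.139, 0.745); φ = arcsin(p_z) ≈ 48.13°, λ = atan2(p_y, p_x) ≈ 12.05°.

≈ lat 48.1°, lon 12.1°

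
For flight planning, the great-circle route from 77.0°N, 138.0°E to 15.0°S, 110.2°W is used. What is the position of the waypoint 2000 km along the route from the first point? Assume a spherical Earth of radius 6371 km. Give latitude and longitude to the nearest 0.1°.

Write both endpoints as unit vectors p₁, p₂ with components (cos φ cos λ, cos φ sin λ, sin φ).
The central angle between the endpoints is δ = arccos(p₁·p₂) ≈ 1.910 rad (109.4°). The total great-circle distance is δ·R ≈ 1.910 × 6371 ≈ 12170 km, so the target fraction is f = 2000/12170 ≈ 0.164.
Interpolate at f ≈ 0.164 with slerp weights a = sin((1−f)δ)/sin δ ≈ 1.060, b = sin(fδ)/sin δ ≈ 0.327.
p = a·p₁ + b·p₂ ≈ (-0.286, -0.137, 0.948); φ = arcsin(p_z) ≈ 71.48°, λ = atan2(p_y, p_x) ≈ -154.39°.

≈ 71.5°N, 154.4°W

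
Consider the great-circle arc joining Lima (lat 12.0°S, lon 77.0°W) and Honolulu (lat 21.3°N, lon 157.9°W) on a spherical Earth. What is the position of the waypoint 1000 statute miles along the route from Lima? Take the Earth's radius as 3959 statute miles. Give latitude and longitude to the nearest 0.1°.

≈ lat 6.1°S, lon 90.4°W

The haversine formula gives a central angle δ ≈ 1.502 rad (86.1°) between the endpoints. The total great-circle distance is δ·R ≈ 1.502 × 3959 ≈ 5947 mi, so the target fraction is f = 1000/5947 ≈ 0.168.
Interpolate at f ≈ 0.168 with slerp weights a = sin((1−f)δ)/sin δ ≈ 0.951, b = sin(fδ)/sin δ ≈ 0.251.
p = a·p₁ + b·p₂ ≈ (-0.007, -0.994, -0.107); φ = arcsin(p_z) ≈ -6.13°, λ = atan2(p_y, p_x) ≈ -90.40°.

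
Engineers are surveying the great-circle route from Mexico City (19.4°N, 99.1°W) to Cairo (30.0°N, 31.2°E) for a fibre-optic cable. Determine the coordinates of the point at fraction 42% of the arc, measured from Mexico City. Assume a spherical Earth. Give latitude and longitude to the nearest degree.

≈ 45°N, 52°W

The haversine formula gives a central angle δ ≈ 1.941 rad (111.2°) between the endpoints.
Interpolate at f = 0.42 with slerp weights a = sin((1−f)δ)/sin δ ≈ 0.969, b = sin(fδ)/sin δ ≈ 0.781.
p = a·p₁ + b·p₂ ≈ (0.434, -0.552, 0.712); φ = arcsin(p_z) ≈ 45.42°, λ = atan2(p_y, p_x) ≈ -51.80°.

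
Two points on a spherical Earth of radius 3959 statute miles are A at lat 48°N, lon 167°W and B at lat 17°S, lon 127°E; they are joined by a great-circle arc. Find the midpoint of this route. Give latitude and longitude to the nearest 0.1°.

≈ lat 18.2°N, lon 153.5°E

Write both endpoints as unit vectors p₁, p₂ with components (cos φ cos λ, cos φ sin λ, sin φ).
The central angle between the endpoints is δ = arccos(p₁·p₂) ≈ 1.528 rad (87.5°).
Interpolate at f = 1/2 with slerp weights a = sin((1−f)δ)/sin δ ≈ 0.692, b = sin(fδ)/sin δ ≈ 0.692.
p = a·p₁ + b·p₂ ≈ (-0.850, 0.425, 0.312); φ = arcsin(p_z) ≈ 18.19°, λ = atan2(p_y, p_x) ≈ 153.45°.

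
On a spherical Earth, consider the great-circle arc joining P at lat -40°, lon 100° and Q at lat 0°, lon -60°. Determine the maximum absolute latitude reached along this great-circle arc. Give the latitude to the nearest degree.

The great circle lies in the plane with unit normal n̂ = (p₁ × p₂)/|p₁ × p₂|.
Here n̂_z ≈ -0.377; the vertex latitude is φ_max = arccos|n̂_z| ≈ 67.8°.
Check via Clairaut: cos φ_max = |cos φ₁| · sin C = cos(40.0°)·sin(150.5°) ≈ 0.377, again giving ≈ 67.8°.

≈ -68°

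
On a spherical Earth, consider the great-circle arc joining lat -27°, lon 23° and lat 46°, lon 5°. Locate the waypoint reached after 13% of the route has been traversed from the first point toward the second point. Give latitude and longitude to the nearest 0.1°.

≈ lat -17.5°, lon 20.7°

Write both endpoints as unit vectors p₁, p₂ with components (cos φ cos λ, cos φ sin λ, sin φ).
The central angle between the endpoints is δ = arccos(p₁·p₂) ≈ 1.306 rad (74.8°).
Interpolate at f = 0.13 with slerp weights a = sin((1−f)δ)/sin δ ≈ 0.940, b = sin(fδ)/sin δ ≈ 0.175.
p = a·p₁ + b·p₂ ≈ (0.892, 0.338, -0.301); φ = arcsin(p_z) ≈ -17.50°, λ = atan2(p_y, p_x) ≈ 20.74°.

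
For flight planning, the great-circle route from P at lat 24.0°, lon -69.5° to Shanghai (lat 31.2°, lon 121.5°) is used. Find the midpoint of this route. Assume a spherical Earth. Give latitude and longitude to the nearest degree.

From cos δ = sin φ₁ sin φ₂ + cos φ₁ cos φ₂ cos Δλ, the central angle is δ ≈ 2.161 rad (123.8°).
Interpolate at f = 1/2 with slerp weights a = sin((1−f)δ)/sin δ ≈ 1.062, b = sin(fδ)/sin δ ≈ 1.062.
p = a·p₁ + b·p₂ ≈ (-0.135, -0.134, 0.982); φ = arcsin(p_z) ≈ 79.04°, λ = atan2(p_y, p_x) ≈ -135.14°.

≈ lat 79°, lon -135°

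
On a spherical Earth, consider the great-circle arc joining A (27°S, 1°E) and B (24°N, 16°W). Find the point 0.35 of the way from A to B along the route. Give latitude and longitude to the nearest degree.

The haversine formula gives a central angle δ ≈ 0.935 rad (53.6°) between the endpoints.
Interpolate at f = 0.35 with slerp weights a = sin((1−f)δ)/sin δ ≈ 0.710, b = sin(fδ)/sin δ ≈ 0.400.
p = a·p₁ + b·p₂ ≈ (0.983, -0.090, -0.160); φ = arcsin(p_z) ≈ -9.19°, λ = atan2(p_y, p_x) ≈ -5.21°.

≈ (9°S, 5°W)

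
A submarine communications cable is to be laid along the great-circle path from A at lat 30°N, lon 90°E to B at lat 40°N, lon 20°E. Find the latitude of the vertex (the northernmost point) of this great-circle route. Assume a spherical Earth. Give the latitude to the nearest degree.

≈ 42°N

The great circle lies in the plane with unit normal n̂ = (p₁ × p₂)/|p₁ × p₂|.
Here n̂_z ≈ -0.745; the vertex latitude is φ_max = arccos|n̂_z| ≈ 41.8°.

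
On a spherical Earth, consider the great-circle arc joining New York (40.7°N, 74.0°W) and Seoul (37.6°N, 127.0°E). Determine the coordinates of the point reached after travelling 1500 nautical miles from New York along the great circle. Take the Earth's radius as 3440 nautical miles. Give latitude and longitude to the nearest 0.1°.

The haversine formula gives a central angle δ ≈ 1.734 rad (99.4°) between the endpoints. The total great-circle distance is δ·R ≈ 1.734 × 3440 ≈ 5966 nmi, so the target fraction is f = 1500/5966 ≈ 0.251.
Interpolate at f ≈ 0.251 with slerp weights a = sin((1−f)δ)/sin δ ≈ 0.976, b = sin(fδ)/sin δ ≈ 0.428.
p = a·p₁ + b·p₂ ≈ (-0.000, -0.441, 0.898); φ = arcsin(p_z) ≈ 63.86°, λ = atan2(p_y, p_x) ≈ -90.02°.

≈ 63.9°N, 90.0°W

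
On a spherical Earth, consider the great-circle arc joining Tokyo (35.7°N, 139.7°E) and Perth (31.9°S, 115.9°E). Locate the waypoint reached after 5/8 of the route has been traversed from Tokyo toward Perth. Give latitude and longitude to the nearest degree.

Convert each endpoint to a unit vector on the sphere (x = cos φ cos λ, y = cos φ sin λ, z = sin φ).
The central angle between the endpoints is δ = arccos(p₁·p₂) ≈ 1.242 rad (71.2°).
Interpolate at f = 5/8 with slerp weights a = sin((1−f)δ)/sin δ ≈ 0.475, b = sin(fδ)/sin δ ≈ 0.740.
p = a·p₁ + b·p₂ ≈ (-0.569, 0.815, -0.114); φ = arcsin(p_z) ≈ -6.56°, λ = atan2(p_y, p_x) ≈ 124.91°.

≈ 7°S, 125°E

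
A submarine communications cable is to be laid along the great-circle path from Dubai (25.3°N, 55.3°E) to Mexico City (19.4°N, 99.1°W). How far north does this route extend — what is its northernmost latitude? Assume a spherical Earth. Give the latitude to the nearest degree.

The great circle lies in the plane with unit normal n̂ = (p₁ × p₂)/|p₁ × p₂|.
Here n̂_z ≈ -0.473; the vertex latitude is φ_max = arccos|n̂_z| ≈ 61.8°.

≈ 62°N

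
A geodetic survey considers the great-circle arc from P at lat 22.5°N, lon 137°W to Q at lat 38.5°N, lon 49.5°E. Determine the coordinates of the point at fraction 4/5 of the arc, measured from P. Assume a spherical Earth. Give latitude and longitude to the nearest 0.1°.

≈ lat 62.0°N, lon 55.4°E

Convert each endpoint to a unit vector on the sphere (x = cos φ cos λ, y = cos φ sin λ, z = sin φ).
The central angle between the endpoints is δ = arccos(p₁·p₂) ≈ 2.072 rad (118.7°).
Interpolate at f = 4/5 with slerp weights a = sin((1−f)δ)/sin δ ≈ 0.459, b = sin(fδ)/sin δ ≈ 1.136.
p = a·p₁ + b·p₂ ≈ (0.267, 0.387, 0.883); φ = arcsin(p_z) ≈ 61.96°, λ = atan2(p_y, p_x) ≈ 55.36°.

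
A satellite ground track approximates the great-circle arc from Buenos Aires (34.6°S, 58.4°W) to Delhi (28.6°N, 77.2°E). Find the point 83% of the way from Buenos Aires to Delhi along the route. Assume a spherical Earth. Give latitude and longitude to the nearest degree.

≈ 18°N, 53°E

Convert each endpoint to a unit vector on the sphere (x = cos φ cos λ, y = cos φ sin λ, z = sin φ).
The central angle between the endpoints is δ = arccos(p₁·p₂) ≈ 2.479 rad (142.0°).
Interpolate at f = 0.83 with slerp weights a = sin((1−f)δ)/sin δ ≈ 0.665, b = sin(fδ)/sin δ ≈ 1.436.
p = a·p₁ + b·p₂ ≈ (0.566, 0.764, 0.310); φ = arcsin(p_z) ≈ 18.07°, λ = atan2(p_y, p_x) ≈ 53.46°.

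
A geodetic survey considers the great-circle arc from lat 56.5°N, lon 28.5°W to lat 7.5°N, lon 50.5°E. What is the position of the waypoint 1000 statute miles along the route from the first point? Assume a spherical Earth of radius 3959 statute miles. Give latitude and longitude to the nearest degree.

Write both endpoints as unit vectors p₁, p₂ with components (cos φ cos λ, cos φ sin λ, sin φ).
The central angle between the endpoints is δ = arccos(p₁·p₂) ≈ 1.356 rad (77.7°). The total great-circle distance is δ·R ≈ 1.356 × 3959 ≈ 5368 mi, so the target fraction is f = 1000/5368 ≈ 0.186.
Interpolate at f ≈ 0.186 with slerp weights a = sin((1−f)δ)/sin δ ≈ 0.914, b = sin(fδ)/sin δ ≈ 0.256.
p = a·p₁ + b·p₂ ≈ (0.605, -0.045, 0.795); φ = arcsin(p_z) ≈ 52.69°, λ = atan2(p_y, p_x) ≈ -4.25°.

≈ lat 53°N, lon 4°W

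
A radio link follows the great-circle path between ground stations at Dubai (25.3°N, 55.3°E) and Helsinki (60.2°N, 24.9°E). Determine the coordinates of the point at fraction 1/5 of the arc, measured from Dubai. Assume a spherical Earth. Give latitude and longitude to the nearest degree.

≈ 33°N, 52°E

Write both endpoints as unit vectors p₁, p₂ with components (cos φ cos λ, cos φ sin λ, sin φ).
The central angle between the endpoints is δ = arccos(p₁·p₂) ≈ 0.710 rad (40.7°).
Interpolate at f = 1/5 with slerp weights a = sin((1−f)δ)/sin δ ≈ 0.825, b = sin(fδ)/sin δ ≈ 0.217.
p = a·p₁ + b·p₂ ≈ (0.523, 0.659, 0.541); φ = arcsin(p_z) ≈ 32.76°, λ = atan2(p_y, p_x) ≈ 51.58°.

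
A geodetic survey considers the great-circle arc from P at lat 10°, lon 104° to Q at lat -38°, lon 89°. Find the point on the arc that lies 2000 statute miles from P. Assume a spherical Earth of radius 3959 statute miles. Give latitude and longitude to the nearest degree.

≈ lat -18°, lon 96°

Convert each endpoint to a unit vector on the sphere (x = cos φ cos λ, y = cos φ sin λ, z = sin φ).
The central angle between the endpoints is δ = arccos(p₁·p₂) ≈ 0.873 rad (50.0°). The total great-circle distance is δ·R ≈ 0.873 × 3959 ≈ 3455 mi, so the target fraction is f = 2000/3455 ≈ 0.579.
Interpolate at f ≈ 0.579 with slerp weights a = sin((1−f)δ)/sin δ ≈ 0.469, b = sin(fδ)/sin δ ≈ 0.632.
p = a·p₁ + b·p₂ ≈ (-0.103, 0.946, -0.307); φ = arcsin(p_z) ≈ -17.91°, λ = atan2(p_y, p_x) ≈ 96.22°.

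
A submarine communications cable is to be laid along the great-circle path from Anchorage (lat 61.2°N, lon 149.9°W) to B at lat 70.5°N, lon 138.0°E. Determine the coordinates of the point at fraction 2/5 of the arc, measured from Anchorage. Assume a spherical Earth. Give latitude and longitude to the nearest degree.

Write both endpoints as unit vectors p₁, p₂ with components (cos φ cos λ, cos φ sin λ, sin φ).
The central angle between the endpoints is δ = arccos(p₁·p₂) ≈ 0.504 rad (28.9°).
Interpolate at f = 2/5 with slerp weights a = sin((1−f)δ)/sin δ ≈ 0.617, b = sin(fδ)/sin δ ≈ 0.415.
p = a·p₁ + b·p₂ ≈ (-0.360, -0.056, 0.931); φ = arcsin(p_z) ≈ 68.64°, λ = atan2(p_y, p_x) ≈ -171.10°.

≈ lat 69°N, lon 171°W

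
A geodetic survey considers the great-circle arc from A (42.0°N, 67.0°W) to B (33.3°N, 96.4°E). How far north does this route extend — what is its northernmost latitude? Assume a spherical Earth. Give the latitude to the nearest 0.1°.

The great circle lies in the plane with unit normal n̂ = (p₁ × p₂)/|p₁ × p₂|.
Here n̂_z ≈ +0.182; the vertex latitude is φ_max = arccos|n̂_z| ≈ 79.5°.
Check via Clairaut: cos φ_max = |cos φ₁| · sin C = cos(42.0°)·sin(14.2°) ≈ 0.182, again giving ≈ 79.5°.

≈ 79.5°N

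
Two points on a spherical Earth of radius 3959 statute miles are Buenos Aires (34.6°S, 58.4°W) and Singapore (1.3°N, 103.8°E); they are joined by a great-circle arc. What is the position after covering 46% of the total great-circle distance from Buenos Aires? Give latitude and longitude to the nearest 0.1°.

Write both endpoints as unit vectors p₁, p₂ with components (cos φ cos λ, cos φ sin λ, sin φ).
The central angle between the endpoints is δ = arccos(p₁·p₂) ≈ 2.492 rad (142.8°).
Interpolate at f = 0.46 with slerp weights a = sin((1−f)δ)/sin δ ≈ 1.612, b = sin(fδ)/sin δ ≈ 1.507.
p = a·p₁ + b·p₂ ≈ (0.336, 0.333, -0.881); φ = arcsin(p_z) ≈ -61.78°, λ = atan2(p_y, p_x) ≈ 44.75°.

≈ 61.8°S, 44.7°E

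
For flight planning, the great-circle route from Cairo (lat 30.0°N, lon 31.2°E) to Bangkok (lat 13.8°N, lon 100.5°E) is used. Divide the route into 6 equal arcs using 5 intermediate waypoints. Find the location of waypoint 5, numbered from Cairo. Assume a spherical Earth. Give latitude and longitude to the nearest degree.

Convert each endpoint to a unit vector on the sphere (x = cos φ cos λ, y = cos φ sin λ, z = sin φ).
The central angle between the endpoints is δ = arccos(p₁·p₂) ≈ 1.141 rad (65.4°).
Interpolate at f = 5/6 with slerp weights a = sin((1−f)δ)/sin δ ≈ 0.208, b = sin(fδ)/sin δ ≈ 0.895.
p = a·p₁ + b·p₂ ≈ (-0.004, 0.948, 0.318); φ = arcsin(p_z) ≈ 18.51°, λ = atan2(p_y, p_x) ≈ 90.27°.

≈ lat 19°N, lon 90°E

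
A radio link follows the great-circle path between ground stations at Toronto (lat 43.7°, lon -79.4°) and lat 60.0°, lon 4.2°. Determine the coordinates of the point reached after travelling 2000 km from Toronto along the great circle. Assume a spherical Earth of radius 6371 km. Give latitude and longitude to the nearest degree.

≈ lat 56°, lon -59°

From cos δ = sin φ₁ sin φ₂ + cos φ₁ cos φ₂ cos Δλ, the central angle is δ ≈ 0.878 rad (50.3°). The total great-circle distance is δ·R ≈ 0.878 × 6371 ≈ 5594 km, so the target fraction is f = 2000/5594 ≈ 0.358.
Interpolate at f ≈ 0.358 with slerp weights a = sin((1−f)δ)/sin δ ≈ 0.695, b = sin(fδ)/sin δ ≈ 0.401.
p = a·p₁ + b·p₂ ≈ (0.293, -0.479, 0.828); φ = arcsin(p_z) ≈ 55.85°, λ = atan2(p_y, p_x) ≈ -58.59°.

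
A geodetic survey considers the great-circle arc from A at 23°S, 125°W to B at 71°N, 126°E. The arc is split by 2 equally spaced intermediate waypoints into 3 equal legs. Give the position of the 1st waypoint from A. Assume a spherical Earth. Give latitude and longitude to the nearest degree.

≈ 14°N, 138°W

Write both endpoints as unit vectors p₁, p₂ with components (cos φ cos λ, cos φ sin λ, sin φ).
The central angle between the endpoints is δ = arccos(p₁·p₂) ≈ 2.057 rad (117.8°).
Interpolate at f = 1/3 with slerp weights a = sin((1−f)δ)/sin δ ≈ 1.108, b = sin(fδ)/sin δ ≈ 0.716.
p = a·p₁ + b·p₂ ≈ (-0.722, -0.647, 0.244); φ = arcsin(p_z) ≈ 14.12°, λ = atan2(p_y, p_x) ≈ -138.14°.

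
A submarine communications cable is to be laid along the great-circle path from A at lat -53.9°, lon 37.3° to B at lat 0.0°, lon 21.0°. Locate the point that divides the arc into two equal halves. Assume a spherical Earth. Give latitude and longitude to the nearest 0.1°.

From cos δ = sin φ₁ sin φ₂ + cos φ₁ cos φ₂ cos Δλ, the central angle is δ ≈ 0.970 rad (55.6°).
Interpolate at f = 1/2 with slerp weights a = sin((1−f)δ)/sin δ ≈ 0.565, b = sin(fδ)/sin δ ≈ 0.565.
p = a·p₁ + b·p₂ ≈ (0.792, 0.404, -0.457); φ = arcsin(p_z) ≈ -27.17°, λ = atan2(p_y, p_x) ≈ 27.03°.

≈ lat -27.2°, lon 27.0°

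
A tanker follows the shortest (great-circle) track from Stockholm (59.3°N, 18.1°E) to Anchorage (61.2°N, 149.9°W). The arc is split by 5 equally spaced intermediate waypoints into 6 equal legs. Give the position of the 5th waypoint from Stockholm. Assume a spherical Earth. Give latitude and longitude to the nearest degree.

The haversine formula gives a central angle δ ≈ 1.032 rad (59.1°) between the endpoints.
Interpolate at f = 5/6 with slerp weights a = sin((1−f)δ)/sin δ ≈ 0.199, b = sin(fδ)/sin δ ≈ 0.883.
p = a·p₁ + b·p₂ ≈ (-0.271, -0.182, 0.945); φ = arcsin(p_z) ≈ 70.95°, λ = atan2(p_y, p_x) ≈ -146.18°.

≈ (71°N, 146°W)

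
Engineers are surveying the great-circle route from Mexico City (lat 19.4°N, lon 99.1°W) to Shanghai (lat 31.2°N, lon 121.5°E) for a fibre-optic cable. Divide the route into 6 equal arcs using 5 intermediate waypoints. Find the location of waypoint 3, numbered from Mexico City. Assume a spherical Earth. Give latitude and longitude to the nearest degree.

≈ lat 53°N, lon 161°W

The haversine formula gives a central angle δ ≈ 2.027 rad (116.1°) between the endpoints.
Interpolate at f = 3/6 with slerp weights a = sin((1−f)δ)/sin δ ≈ 0.945, b = sin(fδ)/sin δ ≈ 0.945.
p = a·p₁ + b·p₂ ≈ (-0.564, -0.191, 0.804); φ = arcsin(p_z) ≈ 53.49°, λ = atan2(p_y, p_x) ≈ -161.28°.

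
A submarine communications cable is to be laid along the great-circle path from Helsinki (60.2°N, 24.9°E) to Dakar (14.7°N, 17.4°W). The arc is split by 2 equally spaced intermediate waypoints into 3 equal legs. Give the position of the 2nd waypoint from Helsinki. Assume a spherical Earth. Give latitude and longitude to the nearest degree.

≈ 31°N, 9°W

From cos δ = sin φ₁ sin φ₂ + cos φ₁ cos φ₂ cos Δλ, the central angle is δ ≈ 0.957 rad (54.8°).
Interpolate at f = 2/3 with slerp weights a = sin((1−f)δ)/sin δ ≈ 0.384, b = sin(fδ)/sin δ ≈ 0.729.
p = a·p₁ + b·p₂ ≈ (0.845, -0.130, 0.518); φ = arcsin(p_z) ≈ 31.19°, λ = atan2(p_y, p_x) ≈ -8.77°.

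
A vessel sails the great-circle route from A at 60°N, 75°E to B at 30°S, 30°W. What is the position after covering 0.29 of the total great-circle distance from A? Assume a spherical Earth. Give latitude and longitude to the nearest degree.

Convert each endpoint to a unit vector on the sphere (x = cos φ cos λ, y = cos φ sin λ, z = sin φ).
The central angle between the endpoints is δ = arccos(p₁·p₂) ≈ 2.147 rad (123.0°).
Interpolate at f = 0.29 with slerp weights a = sin((1−f)δ)/sin δ ≈ 1.192, b = sin(fδ)/sin δ ≈ 0.696.
p = a·p₁ + b·p₂ ≈ (0.676, 0.274, 0.684); φ = arcsin(p_z) ≈ 43.16°, λ = atan2(p_y, p_x) ≈ 22.08°.

≈ 43°N, 22°E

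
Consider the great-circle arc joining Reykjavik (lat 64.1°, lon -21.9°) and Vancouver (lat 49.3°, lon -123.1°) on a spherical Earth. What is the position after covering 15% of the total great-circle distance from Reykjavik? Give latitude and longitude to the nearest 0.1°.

From cos δ = sin φ₁ sin φ₂ + cos φ₁ cos φ₂ cos Δλ, the central angle is δ ≈ 0.894 rad (51.2°).
Interpolate at f = 0.15 with slerp weights a = sin((1−f)δ)/sin δ ≈ 0.884, b = sin(fδ)/sin δ ≈ 0.171.
p = a·p₁ + b·p₂ ≈ (0.297, -0.238, 0.925); φ = arcsin(p_z) ≈ 67.64°, λ = atan2(p_y, p_x) ≈ -38.66°.

≈ lat 67.6°, lon -38.7°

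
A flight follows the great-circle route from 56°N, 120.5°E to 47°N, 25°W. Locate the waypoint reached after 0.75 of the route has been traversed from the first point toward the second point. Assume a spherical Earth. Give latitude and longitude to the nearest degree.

≈ 64°N, 11°W

From cos δ = sin φ₁ sin φ₂ + cos φ₁ cos φ₂ cos Δλ, the central angle is δ ≈ 1.274 rad (73.0°).
Interpolate at f = 0.75 with slerp weights a = sin((1−f)δ)/sin δ ≈ 0.328, b = sin(fδ)/sin δ ≈ 0.854.
p = a·p₁ + b·p₂ ≈ (0.435, -0.088, 0.896); φ = arcsin(p_z) ≈ 63.65°, λ = atan2(p_y, p_x) ≈ -11.48°.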